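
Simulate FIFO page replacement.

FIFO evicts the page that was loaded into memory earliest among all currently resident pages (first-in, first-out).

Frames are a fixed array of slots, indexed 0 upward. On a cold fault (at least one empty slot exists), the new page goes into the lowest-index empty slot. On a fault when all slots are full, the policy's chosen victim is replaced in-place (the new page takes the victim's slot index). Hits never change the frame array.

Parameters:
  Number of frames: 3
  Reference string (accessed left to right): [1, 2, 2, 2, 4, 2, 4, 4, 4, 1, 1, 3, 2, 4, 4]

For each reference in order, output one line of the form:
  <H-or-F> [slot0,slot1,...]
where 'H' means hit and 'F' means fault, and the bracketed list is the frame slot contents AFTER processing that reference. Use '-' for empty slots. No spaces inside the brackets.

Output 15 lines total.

F [1,-,-]
F [1,2,-]
H [1,2,-]
H [1,2,-]
F [1,2,4]
H [1,2,4]
H [1,2,4]
H [1,2,4]
H [1,2,4]
H [1,2,4]
H [1,2,4]
F [3,2,4]
H [3,2,4]
H [3,2,4]
H [3,2,4]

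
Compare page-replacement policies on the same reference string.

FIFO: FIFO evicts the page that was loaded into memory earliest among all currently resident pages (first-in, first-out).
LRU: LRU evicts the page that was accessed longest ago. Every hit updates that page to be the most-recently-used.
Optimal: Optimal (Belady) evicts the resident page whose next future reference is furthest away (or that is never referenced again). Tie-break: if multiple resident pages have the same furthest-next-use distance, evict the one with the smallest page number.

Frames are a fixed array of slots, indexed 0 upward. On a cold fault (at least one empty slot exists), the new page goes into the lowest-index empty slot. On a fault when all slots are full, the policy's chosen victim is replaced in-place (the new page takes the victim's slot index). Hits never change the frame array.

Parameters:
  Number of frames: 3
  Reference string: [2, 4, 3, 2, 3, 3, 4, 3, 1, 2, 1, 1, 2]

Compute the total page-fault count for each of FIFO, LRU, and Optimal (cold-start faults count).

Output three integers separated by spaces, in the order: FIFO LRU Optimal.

--- FIFO ---
  step 0: ref 2 -> FAULT, frames=[2,-,-] (faults so far: 1)
  step 1: ref 4 -> FAULT, frames=[2,4,-] (faults so far: 2)
  step 2: ref 3 -> FAULT, frames=[2,4,3] (faults so far: 3)
  step 3: ref 2 -> HIT, frames=[2,4,3] (faults so far: 3)
  step 4: ref 3 -> HIT, frames=[2,4,3] (faults so far: 3)
  step 5: ref 3 -> HIT, frames=[2,4,3] (faults so far: 3)
  step 6: ref 4 -> HIT, frames=[2,4,3] (faults so far: 3)
  step 7: ref 3 -> HIT, frames=[2,4,3] (faults so far: 3)
  step 8: ref 1 -> FAULT, evict 2, frames=[1,4,3] (faults so far: 4)
  step 9: ref 2 -> FAULT, evict 4, frames=[1,2,3] (faults so far: 5)
  step 10: ref 1 -> HIT, frames=[1,2,3] (faults so far: 5)
  step 11: ref 1 -> HIT, frames=[1,2,3] (faults so far: 5)
  step 12: ref 2 -> HIT, frames=[1,2,3] (faults so far: 5)
  FIFO total faults: 5
--- LRU ---
  step 0: ref 2 -> FAULT, frames=[2,-,-] (faults so far: 1)
  step 1: ref 4 -> FAULT, frames=[2,4,-] (faults so far: 2)
  step 2: ref 3 -> FAULT, frames=[2,4,3] (faults so far: 3)
  step 3: ref 2 -> HIT, frames=[2,4,3] (faults so far: 3)
  step 4: ref 3 -> HIT, frames=[2,4,3] (faults so far: 3)
  step 5: ref 3 -> HIT, frames=[2,4,3] (faults so far: 3)
  step 6: ref 4 -> HIT, frames=[2,4,3] (faults so far: 3)
  step 7: ref 3 -> HIT, frames=[2,4,3] (faults so far: 3)
  step 8: ref 1 -> FAULT, evict 2, frames=[1,4,3] (faults so far: 4)
  step 9: ref 2 -> FAULT, evict 4, frames=[1,2,3] (faults so far: 5)
  step 10: ref 1 -> HIT, frames=[1,2,3] (faults so far: 5)
  step 11: ref 1 -> HIT, frames=[1,2,3] (faults so far: 5)
  step 12: ref 2 -> HIT, frames=[1,2,3] (faults so far: 5)
  LRU total faults: 5
--- Optimal ---
  step 0: ref 2 -> FAULT, frames=[2,-,-] (faults so far: 1)
  step 1: ref 4 -> FAULT, frames=[2,4,-] (faults so far: 2)
  step 2: ref 3 -> FAULT, frames=[2,4,3] (faults so far: 3)
  step 3: ref 2 -> HIT, frames=[2,4,3] (faults so far: 3)
  step 4: ref 3 -> HIT, frames=[2,4,3] (faults so far: 3)
  step 5: ref 3 -> HIT, frames=[2,4,3] (faults so far: 3)
  step 6: ref 4 -> HIT, frames=[2,4,3] (faults so far: 3)
  step 7: ref 3 -> HIT, frames=[2,4,3] (faults so far: 3)
  step 8: ref 1 -> FAULT, evict 3, frames=[2,4,1] (faults so far: 4)
  step 9: ref 2 -> HIT, frames=[2,4,1] (faults so far: 4)
  step 10: ref 1 -> HIT, frames=[2,4,1] (faults so far: 4)
  step 11: ref 1 -> HIT, frames=[2,4,1] (faults so far: 4)
  step 12: ref 2 -> HIT, frames=[2,4,1] (faults so far: 4)
  Optimal total faults: 4

Answer: 5 5 4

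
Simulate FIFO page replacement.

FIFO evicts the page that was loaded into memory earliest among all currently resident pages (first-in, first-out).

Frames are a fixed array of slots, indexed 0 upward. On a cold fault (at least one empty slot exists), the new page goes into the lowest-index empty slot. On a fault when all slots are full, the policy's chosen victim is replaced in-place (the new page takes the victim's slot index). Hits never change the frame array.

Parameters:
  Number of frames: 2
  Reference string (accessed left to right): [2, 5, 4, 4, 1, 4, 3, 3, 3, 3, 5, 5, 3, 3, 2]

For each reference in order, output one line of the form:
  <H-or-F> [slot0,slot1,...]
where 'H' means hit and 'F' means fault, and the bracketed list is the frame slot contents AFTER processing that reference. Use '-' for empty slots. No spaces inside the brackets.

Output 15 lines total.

F [2,-]
F [2,5]
F [4,5]
H [4,5]
F [4,1]
H [4,1]
F [3,1]
H [3,1]
H [3,1]
H [3,1]
F [3,5]
H [3,5]
H [3,5]
H [3,5]
F [2,5]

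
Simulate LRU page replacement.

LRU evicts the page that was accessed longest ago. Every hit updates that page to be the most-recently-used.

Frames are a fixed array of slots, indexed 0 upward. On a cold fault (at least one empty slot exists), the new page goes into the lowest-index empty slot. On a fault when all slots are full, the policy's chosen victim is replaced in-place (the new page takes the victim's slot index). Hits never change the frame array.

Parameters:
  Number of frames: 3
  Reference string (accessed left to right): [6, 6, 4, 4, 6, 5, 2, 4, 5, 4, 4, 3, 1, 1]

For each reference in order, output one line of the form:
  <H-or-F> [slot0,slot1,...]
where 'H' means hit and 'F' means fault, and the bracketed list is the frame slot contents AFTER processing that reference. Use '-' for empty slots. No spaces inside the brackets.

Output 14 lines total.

F [6,-,-]
H [6,-,-]
F [6,4,-]
H [6,4,-]
H [6,4,-]
F [6,4,5]
F [6,2,5]
F [4,2,5]
H [4,2,5]
H [4,2,5]
H [4,2,5]
F [4,3,5]
F [4,3,1]
H [4,3,1]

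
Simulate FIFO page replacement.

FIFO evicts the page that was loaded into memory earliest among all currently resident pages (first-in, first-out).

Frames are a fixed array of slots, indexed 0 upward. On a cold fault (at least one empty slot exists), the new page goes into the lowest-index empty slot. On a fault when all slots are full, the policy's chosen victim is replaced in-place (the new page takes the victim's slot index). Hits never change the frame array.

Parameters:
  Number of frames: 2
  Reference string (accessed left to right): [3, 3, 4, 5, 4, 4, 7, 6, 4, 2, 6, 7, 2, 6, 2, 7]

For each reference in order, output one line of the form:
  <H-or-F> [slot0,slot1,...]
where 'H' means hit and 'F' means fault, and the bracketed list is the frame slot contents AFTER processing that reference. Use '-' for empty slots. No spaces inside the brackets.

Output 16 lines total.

F [3,-]
H [3,-]
F [3,4]
F [5,4]
H [5,4]
H [5,4]
F [5,7]
F [6,7]
F [6,4]
F [2,4]
F [2,6]
F [7,6]
F [7,2]
F [6,2]
H [6,2]
F [6,7]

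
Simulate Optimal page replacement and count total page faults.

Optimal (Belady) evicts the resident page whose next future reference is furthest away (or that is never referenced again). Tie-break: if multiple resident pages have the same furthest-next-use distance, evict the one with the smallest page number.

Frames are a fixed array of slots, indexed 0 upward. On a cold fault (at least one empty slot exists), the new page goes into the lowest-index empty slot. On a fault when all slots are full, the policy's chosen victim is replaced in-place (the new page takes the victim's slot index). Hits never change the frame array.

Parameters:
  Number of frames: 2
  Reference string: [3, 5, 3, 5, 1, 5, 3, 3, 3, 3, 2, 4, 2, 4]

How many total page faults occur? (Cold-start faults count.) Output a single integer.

Answer: 6

Derivation:
Step 0: ref 3 → FAULT, frames=[3,-]
Step 1: ref 5 → FAULT, frames=[3,5]
Step 2: ref 3 → HIT, frames=[3,5]
Step 3: ref 5 → HIT, frames=[3,5]
Step 4: ref 1 → FAULT (evict 3), frames=[1,5]
Step 5: ref 5 → HIT, frames=[1,5]
Step 6: ref 3 → FAULT (evict 1), frames=[3,5]
Step 7: ref 3 → HIT, frames=[3,5]
Step 8: ref 3 → HIT, frames=[3,5]
Step 9: ref 3 → HIT, frames=[3,5]
Step 10: ref 2 → FAULT (evict 3), frames=[2,5]
Step 11: ref 4 → FAULT (evict 5), frames=[2,4]
Step 12: ref 2 → HIT, frames=[2,4]
Step 13: ref 4 → HIT, frames=[2,4]
Total faults: 6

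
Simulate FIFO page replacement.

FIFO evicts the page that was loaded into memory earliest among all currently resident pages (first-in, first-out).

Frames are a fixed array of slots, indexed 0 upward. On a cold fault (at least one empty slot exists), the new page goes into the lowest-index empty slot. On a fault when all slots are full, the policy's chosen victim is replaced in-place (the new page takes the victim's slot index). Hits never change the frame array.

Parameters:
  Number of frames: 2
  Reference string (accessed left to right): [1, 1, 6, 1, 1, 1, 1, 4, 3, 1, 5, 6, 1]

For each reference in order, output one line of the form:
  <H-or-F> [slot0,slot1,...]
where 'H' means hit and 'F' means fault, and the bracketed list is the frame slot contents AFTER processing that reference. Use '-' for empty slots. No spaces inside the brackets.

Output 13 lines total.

F [1,-]
H [1,-]
F [1,6]
H [1,6]
H [1,6]
H [1,6]
H [1,6]
F [4,6]
F [4,3]
F [1,3]
F [1,5]
F [6,5]
F [6,1]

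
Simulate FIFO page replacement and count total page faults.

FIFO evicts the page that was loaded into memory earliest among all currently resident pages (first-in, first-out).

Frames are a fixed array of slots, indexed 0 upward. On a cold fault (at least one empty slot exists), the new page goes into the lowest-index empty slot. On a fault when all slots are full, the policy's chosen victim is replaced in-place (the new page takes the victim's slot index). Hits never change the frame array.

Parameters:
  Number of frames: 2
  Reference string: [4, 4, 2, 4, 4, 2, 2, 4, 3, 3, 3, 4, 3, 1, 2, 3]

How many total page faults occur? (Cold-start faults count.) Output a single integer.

Step 0: ref 4 → FAULT, frames=[4,-]
Step 1: ref 4 → HIT, frames=[4,-]
Step 2: ref 2 → FAULT, frames=[4,2]
Step 3: ref 4 → HIT, frames=[4,2]
Step 4: ref 4 → HIT, frames=[4,2]
Step 5: ref 2 → HIT, frames=[4,2]
Step 6: ref 2 → HIT, frames=[4,2]
Step 7: ref 4 → HIT, frames=[4,2]
Step 8: ref 3 → FAULT (evict 4), frames=[3,2]
Step 9: ref 3 → HIT, frames=[3,2]
Step 10: ref 3 → HIT, frames=[3,2]
Step 11: ref 4 → FAULT (evict 2), frames=[3,4]
Step 12: ref 3 → HIT, frames=[3,4]
Step 13: ref 1 → FAULT (evict 3), frames=[1,4]
Step 14: ref 2 → FAULT (evict 4), frames=[1,2]
Step 15: ref 3 → FAULT (evict 1), frames=[3,2]
Total faults: 7

Answer: 7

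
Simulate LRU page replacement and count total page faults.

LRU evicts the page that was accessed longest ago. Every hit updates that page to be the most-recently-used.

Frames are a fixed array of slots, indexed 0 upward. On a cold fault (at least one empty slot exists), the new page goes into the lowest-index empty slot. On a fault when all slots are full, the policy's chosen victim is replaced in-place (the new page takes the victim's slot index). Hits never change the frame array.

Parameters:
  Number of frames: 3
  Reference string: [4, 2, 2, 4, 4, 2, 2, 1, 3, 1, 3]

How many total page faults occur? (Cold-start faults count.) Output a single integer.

Answer: 4

Derivation:
Step 0: ref 4 → FAULT, frames=[4,-,-]
Step 1: ref 2 → FAULT, frames=[4,2,-]
Step 2: ref 2 → HIT, frames=[4,2,-]
Step 3: ref 4 → HIT, frames=[4,2,-]
Step 4: ref 4 → HIT, frames=[4,2,-]
Step 5: ref 2 → HIT, frames=[4,2,-]
Step 6: ref 2 → HIT, frames=[4,2,-]
Step 7: ref 1 → FAULT, frames=[4,2,1]
Step 8: ref 3 → FAULT (evict 4), frames=[3,2,1]
Step 9: ref 1 → HIT, frames=[3,2,1]
Step 10: ref 3 → HIT, frames=[3,2,1]
Total faults: 4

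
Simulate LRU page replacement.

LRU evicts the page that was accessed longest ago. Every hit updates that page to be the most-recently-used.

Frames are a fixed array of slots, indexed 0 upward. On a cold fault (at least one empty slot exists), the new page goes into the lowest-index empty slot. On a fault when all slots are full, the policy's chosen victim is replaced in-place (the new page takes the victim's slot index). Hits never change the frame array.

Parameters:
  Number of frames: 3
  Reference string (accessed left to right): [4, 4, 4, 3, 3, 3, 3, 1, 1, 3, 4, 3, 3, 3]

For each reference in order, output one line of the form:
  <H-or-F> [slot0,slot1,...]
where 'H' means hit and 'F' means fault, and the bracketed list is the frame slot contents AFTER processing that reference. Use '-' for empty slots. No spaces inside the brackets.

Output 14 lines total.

F [4,-,-]
H [4,-,-]
H [4,-,-]
F [4,3,-]
H [4,3,-]
H [4,3,-]
H [4,3,-]
F [4,3,1]
H [4,3,1]
H [4,3,1]
H [4,3,1]
H [4,3,1]
H [4,3,1]
H [4,3,1]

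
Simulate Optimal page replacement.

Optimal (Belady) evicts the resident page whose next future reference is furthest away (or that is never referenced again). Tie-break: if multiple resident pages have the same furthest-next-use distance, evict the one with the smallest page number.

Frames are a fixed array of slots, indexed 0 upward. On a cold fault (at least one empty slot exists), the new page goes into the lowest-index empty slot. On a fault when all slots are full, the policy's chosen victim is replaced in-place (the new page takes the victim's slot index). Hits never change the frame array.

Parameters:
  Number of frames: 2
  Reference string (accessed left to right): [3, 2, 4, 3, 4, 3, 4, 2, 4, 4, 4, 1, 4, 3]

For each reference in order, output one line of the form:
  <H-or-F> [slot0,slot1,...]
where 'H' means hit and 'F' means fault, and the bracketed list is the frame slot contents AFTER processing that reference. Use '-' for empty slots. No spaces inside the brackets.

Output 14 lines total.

F [3,-]
F [3,2]
F [3,4]
H [3,4]
H [3,4]
H [3,4]
H [3,4]
F [2,4]
H [2,4]
H [2,4]
H [2,4]
F [1,4]
H [1,4]
F [3,4]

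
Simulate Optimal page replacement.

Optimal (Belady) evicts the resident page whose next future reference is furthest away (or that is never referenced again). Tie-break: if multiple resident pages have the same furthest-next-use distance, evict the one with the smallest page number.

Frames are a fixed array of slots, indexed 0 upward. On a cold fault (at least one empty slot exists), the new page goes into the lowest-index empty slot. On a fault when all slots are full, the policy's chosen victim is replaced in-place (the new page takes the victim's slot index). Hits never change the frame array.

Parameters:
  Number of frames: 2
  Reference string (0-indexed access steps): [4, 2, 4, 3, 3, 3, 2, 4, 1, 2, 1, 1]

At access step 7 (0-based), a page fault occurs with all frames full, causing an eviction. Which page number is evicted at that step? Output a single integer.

Answer: 3

Derivation:
Step 0: ref 4 -> FAULT, frames=[4,-]
Step 1: ref 2 -> FAULT, frames=[4,2]
Step 2: ref 4 -> HIT, frames=[4,2]
Step 3: ref 3 -> FAULT, evict 4, frames=[3,2]
Step 4: ref 3 -> HIT, frames=[3,2]
Step 5: ref 3 -> HIT, frames=[3,2]
Step 6: ref 2 -> HIT, frames=[3,2]
Step 7: ref 4 -> FAULT, evict 3, frames=[4,2]
At step 7: evicted page 3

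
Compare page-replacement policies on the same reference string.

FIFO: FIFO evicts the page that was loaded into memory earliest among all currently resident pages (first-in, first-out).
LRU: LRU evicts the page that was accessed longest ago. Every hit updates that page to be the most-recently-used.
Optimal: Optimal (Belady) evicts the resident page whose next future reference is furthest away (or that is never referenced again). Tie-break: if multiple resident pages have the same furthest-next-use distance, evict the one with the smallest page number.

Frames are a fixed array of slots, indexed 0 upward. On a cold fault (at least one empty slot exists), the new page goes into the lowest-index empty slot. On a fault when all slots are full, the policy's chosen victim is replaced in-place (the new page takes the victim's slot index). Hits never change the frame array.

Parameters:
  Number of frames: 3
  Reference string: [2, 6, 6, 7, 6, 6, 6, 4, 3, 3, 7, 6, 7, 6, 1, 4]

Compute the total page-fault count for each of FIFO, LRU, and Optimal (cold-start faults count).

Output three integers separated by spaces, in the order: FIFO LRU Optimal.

--- FIFO ---
  step 0: ref 2 -> FAULT, frames=[2,-,-] (faults so far: 1)
  step 1: ref 6 -> FAULT, frames=[2,6,-] (faults so far: 2)
  step 2: ref 6 -> HIT, frames=[2,6,-] (faults so far: 2)
  step 3: ref 7 -> FAULT, frames=[2,6,7] (faults so far: 3)
  step 4: ref 6 -> HIT, frames=[2,6,7] (faults so far: 3)
  step 5: ref 6 -> HIT, frames=[2,6,7] (faults so far: 3)
  step 6: ref 6 -> HIT, frames=[2,6,7] (faults so far: 3)
  step 7: ref 4 -> FAULT, evict 2, frames=[4,6,7] (faults so far: 4)
  step 8: ref 3 -> FAULT, evict 6, frames=[4,3,7] (faults so far: 5)
  step 9: ref 3 -> HIT, frames=[4,3,7] (faults so far: 5)
  step 10: ref 7 -> HIT, frames=[4,3,7] (faults so far: 5)
  step 11: ref 6 -> FAULT, evict 7, frames=[4,3,6] (faults so far: 6)
  step 12: ref 7 -> FAULT, evict 4, frames=[7,3,6] (faults so far: 7)
  step 13: ref 6 -> HIT, frames=[7,3,6] (faults so far: 7)
  step 14: ref 1 -> FAULT, evict 3, frames=[7,1,6] (faults so far: 8)
  step 15: ref 4 -> FAULT, evict 6, frames=[7,1,4] (faults so far: 9)
  FIFO total faults: 9
--- LRU ---
  step 0: ref 2 -> FAULT, frames=[2,-,-] (faults so far: 1)
  step 1: ref 6 -> FAULT, frames=[2,6,-] (faults so far: 2)
  step 2: ref 6 -> HIT, frames=[2,6,-] (faults so far: 2)
  step 3: ref 7 -> FAULT, frames=[2,6,7] (faults so far: 3)
  step 4: ref 6 -> HIT, frames=[2,6,7] (faults so far: 3)
  step 5: ref 6 -> HIT, frames=[2,6,7] (faults so far: 3)
  step 6: ref 6 -> HIT, frames=[2,6,7] (faults so far: 3)
  step 7: ref 4 -> FAULT, evict 2, frames=[4,6,7] (faults so far: 4)
  step 8: ref 3 -> FAULT, evict 7, frames=[4,6,3] (faults so far: 5)
  step 9: ref 3 -> HIT, frames=[4,6,3] (faults so far: 5)
  step 10: ref 7 -> FAULT, evict 6, frames=[4,7,3] (faults so far: 6)
  step 11: ref 6 -> FAULT, evict 4, frames=[6,7,3] (faults so far: 7)
  step 12: ref 7 -> HIT, frames=[6,7,3] (faults so far: 7)
  step 13: ref 6 -> HIT, frames=[6,7,3] (faults so far: 7)
  step 14: ref 1 -> FAULT, evict 3, frames=[6,7,1] (faults so far: 8)
  step 15: ref 4 -> FAULT, evict 7, frames=[6,4,1] (faults so far: 9)
  LRU total faults: 9
--- Optimal ---
  step 0: ref 2 -> FAULT, frames=[2,-,-] (faults so far: 1)
  step 1: ref 6 -> FAULT, frames=[2,6,-] (faults so far: 2)
  step 2: ref 6 -> HIT, frames=[2,6,-] (faults so far: 2)
  step 3: ref 7 -> FAULT, frames=[2,6,7] (faults so far: 3)
  step 4: ref 6 -> HIT, frames=[2,6,7] (faults so far: 3)
  step 5: ref 6 -> HIT, frames=[2,6,7] (faults so far: 3)
  step 6: ref 6 -> HIT, frames=[2,6,7] (faults so far: 3)
  step 7: ref 4 -> FAULT, evict 2, frames=[4,6,7] (faults so far: 4)
  step 8: ref 3 -> FAULT, evict 4, frames=[3,6,7] (faults so far: 5)
  step 9: ref 3 -> HIT, frames=[3,6,7] (faults so far: 5)
  step 10: ref 7 -> HIT, frames=[3,6,7] (faults so far: 5)
  step 11: ref 6 -> HIT, frames=[3,6,7] (faults so far: 5)
  step 12: ref 7 -> HIT, frames=[3,6,7] (faults so far: 5)
  step 13: ref 6 -> HIT, frames=[3,6,7] (faults so far: 5)
  step 14: ref 1 -> FAULT, evict 3, frames=[1,6,7] (faults so far: 6)
  step 15: ref 4 -> FAULT, evict 1, frames=[4,6,7] (faults so far: 7)
  Optimal total faults: 7

Answer: 9 9 7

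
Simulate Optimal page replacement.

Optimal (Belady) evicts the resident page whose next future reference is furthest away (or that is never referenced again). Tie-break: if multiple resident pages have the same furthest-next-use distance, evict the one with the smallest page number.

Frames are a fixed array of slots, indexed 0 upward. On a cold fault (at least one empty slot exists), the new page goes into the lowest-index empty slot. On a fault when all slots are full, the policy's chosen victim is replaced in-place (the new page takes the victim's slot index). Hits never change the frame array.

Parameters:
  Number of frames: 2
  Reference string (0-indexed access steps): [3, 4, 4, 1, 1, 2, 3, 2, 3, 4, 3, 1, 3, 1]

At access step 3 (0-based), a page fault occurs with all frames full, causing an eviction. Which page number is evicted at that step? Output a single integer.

Step 0: ref 3 -> FAULT, frames=[3,-]
Step 1: ref 4 -> FAULT, frames=[3,4]
Step 2: ref 4 -> HIT, frames=[3,4]
Step 3: ref 1 -> FAULT, evict 4, frames=[3,1]
At step 3: evicted page 4

Answer: 4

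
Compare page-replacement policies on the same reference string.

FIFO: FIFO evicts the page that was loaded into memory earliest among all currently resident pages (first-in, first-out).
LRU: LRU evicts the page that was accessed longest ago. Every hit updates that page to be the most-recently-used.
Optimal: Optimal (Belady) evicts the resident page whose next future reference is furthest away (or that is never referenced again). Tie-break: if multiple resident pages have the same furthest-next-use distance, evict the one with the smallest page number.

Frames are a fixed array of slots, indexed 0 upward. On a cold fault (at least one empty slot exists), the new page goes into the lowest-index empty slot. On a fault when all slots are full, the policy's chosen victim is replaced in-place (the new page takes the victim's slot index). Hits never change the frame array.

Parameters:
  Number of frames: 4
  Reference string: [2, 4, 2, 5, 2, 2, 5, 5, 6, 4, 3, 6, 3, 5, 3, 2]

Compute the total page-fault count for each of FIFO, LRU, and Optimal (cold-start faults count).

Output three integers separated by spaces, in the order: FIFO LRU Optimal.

Answer: 6 6 5

Derivation:
--- FIFO ---
  step 0: ref 2 -> FAULT, frames=[2,-,-,-] (faults so far: 1)
  step 1: ref 4 -> FAULT, frames=[2,4,-,-] (faults so far: 2)
  step 2: ref 2 -> HIT, frames=[2,4,-,-] (faults so far: 2)
  step 3: ref 5 -> FAULT, frames=[2,4,5,-] (faults so far: 3)
  step 4: ref 2 -> HIT, frames=[2,4,5,-] (faults so far: 3)
  step 5: ref 2 -> HIT, frames=[2,4,5,-] (faults so far: 3)
  step 6: ref 5 -> HIT, frames=[2,4,5,-] (faults so far: 3)
  step 7: ref 5 -> HIT, frames=[2,4,5,-] (faults so far: 3)
  step 8: ref 6 -> FAULT, frames=[2,4,5,6] (faults so far: 4)
  step 9: ref 4 -> HIT, frames=[2,4,5,6] (faults so far: 4)
  step 10: ref 3 -> FAULT, evict 2, frames=[3,4,5,6] (faults so far: 5)
  step 11: ref 6 -> HIT, frames=[3,4,5,6] (faults so far: 5)
  step 12: ref 3 -> HIT, frames=[3,4,5,6] (faults so far: 5)
  step 13: ref 5 -> HIT, frames=[3,4,5,6] (faults so far: 5)
  step 14: ref 3 -> HIT, frames=[3,4,5,6] (faults so far: 5)
  step 15: ref 2 -> FAULT, evict 4, frames=[3,2,5,6] (faults so far: 6)
  FIFO total faults: 6
--- LRU ---
  step 0: ref 2 -> FAULT, frames=[2,-,-,-] (faults so far: 1)
  step 1: ref 4 -> FAULT, frames=[2,4,-,-] (faults so far: 2)
  step 2: ref 2 -> HIT, frames=[2,4,-,-] (faults so far: 2)
  step 3: ref 5 -> FAULT, frames=[2,4,5,-] (faults so far: 3)
  step 4: ref 2 -> HIT, frames=[2,4,5,-] (faults so far: 3)
  step 5: ref 2 -> HIT, frames=[2,4,5,-] (faults so far: 3)
  step 6: ref 5 -> HIT, frames=[2,4,5,-] (faults so far: 3)
  step 7: ref 5 -> HIT, frames=[2,4,5,-] (faults so far: 3)
  step 8: ref 6 -> FAULT, frames=[2,4,5,6] (faults so far: 4)
  step 9: ref 4 -> HIT, frames=[2,4,5,6] (faults so far: 4)
  step 10: ref 3 -> FAULT, evict 2, frames=[3,4,5,6] (faults so far: 5)
  step 11: ref 6 -> HIT, frames=[3,4,5,6] (faults so far: 5)
  step 12: ref 3 -> HIT, frames=[3,4,5,6] (faults so far: 5)
  step 13: ref 5 -> HIT, frames=[3,4,5,6] (faults so far: 5)
  step 14: ref 3 -> HIT, frames=[3,4,5,6] (faults so far: 5)
  step 15: ref 2 -> FAULT, evict 4, frames=[3,2,5,6] (faults so far: 6)
  LRU total faults: 6
--- Optimal ---
  step 0: ref 2 -> FAULT, frames=[2,-,-,-] (faults so far: 1)
  step 1: ref 4 -> FAULT, frames=[2,4,-,-] (faults so far: 2)
  step 2: ref 2 -> HIT, frames=[2,4,-,-] (faults so far: 2)
  step 3: ref 5 -> FAULT, frames=[2,4,5,-] (faults so far: 3)
  step 4: ref 2 -> HIT, frames=[2,4,5,-] (faults so far: 3)
  step 5: ref 2 -> HIT, frames=[2,4,5,-] (faults so far: 3)
  step 6: ref 5 -> HIT, frames=[2,4,5,-] (faults so far: 3)
  step 7: ref 5 -> HIT, frames=[2,4,5,-] (faults so far: 3)
  step 8: ref 6 -> FAULT, frames=[2,4,5,6] (faults so far: 4)
  step 9: ref 4 -> HIT, frames=[2,4,5,6] (faults so far: 4)
  step 10: ref 3 -> FAULT, evict 4, frames=[2,3,5,6] (faults so far: 5)
  step 11: ref 6 -> HIT, frames=[2,3,5,6] (faults so far: 5)
  step 12: ref 3 -> HIT, frames=[2,3,5,6] (faults so far: 5)
  step 13: ref 5 -> HIT, frames=[2,3,5,6] (faults so far: 5)
  step 14: ref 3 -> HIT, frames=[2,3,5,6] (faults so far: 5)
  step 15: ref 2 -> HIT, frames=[2,3,5,6] (faults so far: 5)
  Optimal total faults: 5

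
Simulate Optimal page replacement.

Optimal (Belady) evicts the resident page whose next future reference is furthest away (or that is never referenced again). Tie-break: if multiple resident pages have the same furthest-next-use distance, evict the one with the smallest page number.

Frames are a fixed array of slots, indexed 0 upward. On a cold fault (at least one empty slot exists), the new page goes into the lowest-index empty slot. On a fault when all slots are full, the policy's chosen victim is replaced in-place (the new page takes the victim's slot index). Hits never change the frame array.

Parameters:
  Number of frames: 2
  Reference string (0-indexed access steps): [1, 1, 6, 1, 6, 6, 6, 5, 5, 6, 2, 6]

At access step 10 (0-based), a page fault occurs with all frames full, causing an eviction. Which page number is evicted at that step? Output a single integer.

Answer: 5

Derivation:
Step 0: ref 1 -> FAULT, frames=[1,-]
Step 1: ref 1 -> HIT, frames=[1,-]
Step 2: ref 6 -> FAULT, frames=[1,6]
Step 3: ref 1 -> HIT, frames=[1,6]
Step 4: ref 6 -> HIT, frames=[1,6]
Step 5: ref 6 -> HIT, frames=[1,6]
Step 6: ref 6 -> HIT, frames=[1,6]
Step 7: ref 5 -> FAULT, evict 1, frames=[5,6]
Step 8: ref 5 -> HIT, frames=[5,6]
Step 9: ref 6 -> HIT, frames=[5,6]
Step 10: ref 2 -> FAULT, evict 5, frames=[2,6]
At step 10: evicted page 5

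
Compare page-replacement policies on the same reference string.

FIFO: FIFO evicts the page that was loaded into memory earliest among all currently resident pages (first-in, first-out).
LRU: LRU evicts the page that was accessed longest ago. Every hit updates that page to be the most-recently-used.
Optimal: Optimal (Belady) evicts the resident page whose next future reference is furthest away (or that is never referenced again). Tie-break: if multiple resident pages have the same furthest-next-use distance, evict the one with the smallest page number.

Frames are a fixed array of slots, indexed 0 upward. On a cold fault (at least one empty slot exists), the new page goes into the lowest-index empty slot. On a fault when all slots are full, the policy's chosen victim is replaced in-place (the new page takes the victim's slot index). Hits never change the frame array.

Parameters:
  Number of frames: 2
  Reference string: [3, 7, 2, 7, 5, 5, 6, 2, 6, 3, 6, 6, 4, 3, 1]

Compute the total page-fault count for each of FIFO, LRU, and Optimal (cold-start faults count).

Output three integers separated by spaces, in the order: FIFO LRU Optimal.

--- FIFO ---
  step 0: ref 3 -> FAULT, frames=[3,-] (faults so far: 1)
  step 1: ref 7 -> FAULT, frames=[3,7] (faults so far: 2)
  step 2: ref 2 -> FAULT, evict 3, frames=[2,7] (faults so far: 3)
  step 3: ref 7 -> HIT, frames=[2,7] (faults so far: 3)
  step 4: ref 5 -> FAULT, evict 7, frames=[2,5] (faults so far: 4)
  step 5: ref 5 -> HIT, frames=[2,5] (faults so far: 4)
  step 6: ref 6 -> FAULT, evict 2, frames=[6,5] (faults so far: 5)
  step 7: ref 2 -> FAULT, evict 5, frames=[6,2] (faults so far: 6)
  step 8: ref 6 -> HIT, frames=[6,2] (faults so far: 6)
  step 9: ref 3 -> FAULT, evict 6, frames=[3,2] (faults so far: 7)
  step 10: ref 6 -> FAULT, evict 2, frames=[3,6] (faults so far: 8)
  step 11: ref 6 -> HIT, frames=[3,6] (faults so far: 8)
  step 12: ref 4 -> FAULT, evict 3, frames=[4,6] (faults so far: 9)
  step 13: ref 3 -> FAULT, evict 6, frames=[4,3] (faults so far: 10)
  step 14: ref 1 -> FAULT, evict 4, frames=[1,3] (faults so far: 11)
  FIFO total faults: 11
--- LRU ---
  step 0: ref 3 -> FAULT, frames=[3,-] (faults so far: 1)
  step 1: ref 7 -> FAULT, frames=[3,7] (faults so far: 2)
  step 2: ref 2 -> FAULT, evict 3, frames=[2,7] (faults so far: 3)
  step 3: ref 7 -> HIT, frames=[2,7] (faults so far: 3)
  step 4: ref 5 -> FAULT, evict 2, frames=[5,7] (faults so far: 4)
  step 5: ref 5 -> HIT, frames=[5,7] (faults so far: 4)
  step 6: ref 6 -> FAULT, evict 7, frames=[5,6] (faults so far: 5)
  step 7: ref 2 -> FAULT, evict 5, frames=[2,6] (faults so far: 6)
  step 8: ref 6 -> HIT, frames=[2,6] (faults so far: 6)
  step 9: ref 3 -> FAULT, evict 2, frames=[3,6] (faults so far: 7)
  step 10: ref 6 -> HIT, frames=[3,6] (faults so far: 7)
  step 11: ref 6 -> HIT, frames=[3,6] (faults so far: 7)
  step 12: ref 4 -> FAULT, evict 3, frames=[4,6] (faults so far: 8)
  step 13: ref 3 -> FAULT, evict 6, frames=[4,3] (faults so far: 9)
  step 14: ref 1 -> FAULT, evict 4, frames=[1,3] (faults so far: 10)
  LRU total faults: 10
--- Optimal ---
  step 0: ref 3 -> FAULT, frames=[3,-] (faults so far: 1)
  step 1: ref 7 -> FAULT, frames=[3,7] (faults so far: 2)
  step 2: ref 2 -> FAULT, evict 3, frames=[2,7] (faults so far: 3)
  step 3: ref 7 -> HIT, frames=[2,7] (faults so far: 3)
  step 4: ref 5 -> FAULT, evict 7, frames=[2,5] (faults so far: 4)
  step 5: ref 5 -> HIT, frames=[2,5] (faults so far: 4)
  step 6: ref 6 -> FAULT, evict 5, frames=[2,6] (faults so far: 5)
  step 7: ref 2 -> HIT, frames=[2,6] (faults so far: 5)
  step 8: ref 6 -> HIT, frames=[2,6] (faults so far: 5)
  step 9: ref 3 -> FAULT, evict 2, frames=[3,6] (faults so far: 6)
  step 10: ref 6 -> HIT, frames=[3,6] (faults so far: 6)
  step 11: ref 6 -> HIT, frames=[3,6] (faults so far: 6)
  step 12: ref 4 -> FAULT, evict 6, frames=[3,4] (faults so far: 7)
  step 13: ref 3 -> HIT, frames=[3,4] (faults so far: 7)
  step 14: ref 1 -> FAULT, evict 3, frames=[1,4] (faults so far: 8)
  Optimal total faults: 8

Answer: 11 10 8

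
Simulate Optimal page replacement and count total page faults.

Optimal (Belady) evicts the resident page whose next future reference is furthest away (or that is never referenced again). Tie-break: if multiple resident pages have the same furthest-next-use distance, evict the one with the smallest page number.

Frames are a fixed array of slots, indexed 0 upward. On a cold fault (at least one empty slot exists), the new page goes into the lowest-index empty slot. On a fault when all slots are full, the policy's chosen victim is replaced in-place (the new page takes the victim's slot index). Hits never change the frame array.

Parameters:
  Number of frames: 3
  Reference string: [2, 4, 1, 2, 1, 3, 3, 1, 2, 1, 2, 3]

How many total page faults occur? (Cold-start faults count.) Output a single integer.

Step 0: ref 2 → FAULT, frames=[2,-,-]
Step 1: ref 4 → FAULT, frames=[2,4,-]
Step 2: ref 1 → FAULT, frames=[2,4,1]
Step 3: ref 2 → HIT, frames=[2,4,1]
Step 4: ref 1 → HIT, frames=[2,4,1]
Step 5: ref 3 → FAULT (evict 4), frames=[2,3,1]
Step 6: ref 3 → HIT, frames=[2,3,1]
Step 7: ref 1 → HIT, frames=[2,3,1]
Step 8: ref 2 → HIT, frames=[2,3,1]
Step 9: ref 1 → HIT, frames=[2,3,1]
Step 10: ref 2 → HIT, frames=[2,3,1]
Step 11: ref 3 → HIT, frames=[2,3,1]
Total faults: 4

Answer: 4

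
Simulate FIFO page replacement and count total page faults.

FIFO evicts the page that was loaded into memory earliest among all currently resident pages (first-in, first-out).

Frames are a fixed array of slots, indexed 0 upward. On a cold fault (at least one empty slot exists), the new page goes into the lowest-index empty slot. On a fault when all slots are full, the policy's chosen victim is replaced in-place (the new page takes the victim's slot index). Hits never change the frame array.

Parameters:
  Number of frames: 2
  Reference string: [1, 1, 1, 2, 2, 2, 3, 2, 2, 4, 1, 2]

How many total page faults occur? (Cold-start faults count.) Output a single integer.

Step 0: ref 1 → FAULT, frames=[1,-]
Step 1: ref 1 → HIT, frames=[1,-]
Step 2: ref 1 → HIT, frames=[1,-]
Step 3: ref 2 → FAULT, frames=[1,2]
Step 4: ref 2 → HIT, frames=[1,2]
Step 5: ref 2 → HIT, frames=[1,2]
Step 6: ref 3 → FAULT (evict 1), frames=[3,2]
Step 7: ref 2 → HIT, frames=[3,2]
Step 8: ref 2 → HIT, frames=[3,2]
Step 9: ref 4 → FAULT (evict 2), frames=[3,4]
Step 10: ref 1 → FAULT (evict 3), frames=[1,4]
Step 11: ref 2 → FAULT (evict 4), frames=[1,2]
Total faults: 6

Answer: 6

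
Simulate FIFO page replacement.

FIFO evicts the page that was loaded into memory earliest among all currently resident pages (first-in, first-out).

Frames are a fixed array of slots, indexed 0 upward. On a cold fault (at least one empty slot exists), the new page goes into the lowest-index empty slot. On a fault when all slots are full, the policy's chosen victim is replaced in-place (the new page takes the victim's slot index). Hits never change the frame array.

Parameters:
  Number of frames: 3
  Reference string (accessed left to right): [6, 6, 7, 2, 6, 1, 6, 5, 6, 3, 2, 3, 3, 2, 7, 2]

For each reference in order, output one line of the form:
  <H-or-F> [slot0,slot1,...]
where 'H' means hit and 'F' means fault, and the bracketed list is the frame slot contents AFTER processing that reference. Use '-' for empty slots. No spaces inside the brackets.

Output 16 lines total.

F [6,-,-]
H [6,-,-]
F [6,7,-]
F [6,7,2]
H [6,7,2]
F [1,7,2]
F [1,6,2]
F [1,6,5]
H [1,6,5]
F [3,6,5]
F [3,2,5]
H [3,2,5]
H [3,2,5]
H [3,2,5]
F [3,2,7]
H [3,2,7]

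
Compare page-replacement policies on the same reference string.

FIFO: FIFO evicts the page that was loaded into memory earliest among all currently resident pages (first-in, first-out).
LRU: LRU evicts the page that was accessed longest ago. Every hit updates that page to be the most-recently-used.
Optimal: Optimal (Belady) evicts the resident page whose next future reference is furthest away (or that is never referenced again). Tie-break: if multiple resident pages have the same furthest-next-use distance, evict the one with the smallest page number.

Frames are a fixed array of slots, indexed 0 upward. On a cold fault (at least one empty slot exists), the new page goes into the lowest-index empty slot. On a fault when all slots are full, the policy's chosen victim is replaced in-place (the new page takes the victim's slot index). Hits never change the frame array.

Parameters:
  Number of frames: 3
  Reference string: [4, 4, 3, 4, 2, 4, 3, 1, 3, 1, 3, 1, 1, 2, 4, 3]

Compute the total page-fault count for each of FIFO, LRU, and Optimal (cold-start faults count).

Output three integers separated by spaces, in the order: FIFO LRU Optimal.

Answer: 6 7 5

Derivation:
--- FIFO ---
  step 0: ref 4 -> FAULT, frames=[4,-,-] (faults so far: 1)
  step 1: ref 4 -> HIT, frames=[4,-,-] (faults so far: 1)
  step 2: ref 3 -> FAULT, frames=[4,3,-] (faults so far: 2)
  step 3: ref 4 -> HIT, frames=[4,3,-] (faults so far: 2)
  step 4: ref 2 -> FAULT, frames=[4,3,2] (faults so far: 3)
  step 5: ref 4 -> HIT, frames=[4,3,2] (faults so far: 3)
  step 6: ref 3 -> HIT, frames=[4,3,2] (faults so far: 3)
  step 7: ref 1 -> FAULT, evict 4, frames=[1,3,2] (faults so far: 4)
  step 8: ref 3 -> HIT, frames=[1,3,2] (faults so far: 4)
  step 9: ref 1 -> HIT, frames=[1,3,2] (faults so far: 4)
  step 10: ref 3 -> HIT, frames=[1,3,2] (faults so far: 4)
  step 11: ref 1 -> HIT, frames=[1,3,2] (faults so far: 4)
  step 12: ref 1 -> HIT, frames=[1,3,2] (faults so far: 4)
  step 13: ref 2 -> HIT, frames=[1,3,2] (faults so far: 4)
  step 14: ref 4 -> FAULT, evict 3, frames=[1,4,2] (faults so far: 5)
  step 15: ref 3 -> FAULT, evict 2, frames=[1,4,3] (faults so far: 6)
  FIFO total faults: 6
--- LRU ---
  step 0: ref 4 -> FAULT, frames=[4,-,-] (faults so far: 1)
  step 1: ref 4 -> HIT, frames=[4,-,-] (faults so far: 1)
  step 2: ref 3 -> FAULT, frames=[4,3,-] (faults so far: 2)
  step 3: ref 4 -> HIT, frames=[4,3,-] (faults so far: 2)
  step 4: ref 2 -> FAULT, frames=[4,3,2] (faults so far: 3)
  step 5: ref 4 -> HIT, frames=[4,3,2] (faults so far: 3)
  step 6: ref 3 -> HIT, frames=[4,3,2] (faults so far: 3)
  step 7: ref 1 -> FAULT, evict 2, frames=[4,3,1] (faults so far: 4)
  step 8: ref 3 -> HIT, frames=[4,3,1] (faults so far: 4)
  step 9: ref 1 -> HIT, frames=[4,3,1] (faults so far: 4)
  step 10: ref 3 -> HIT, frames=[4,3,1] (faults so far: 4)
  step 11: ref 1 -> HIT, frames=[4,3,1] (faults so far: 4)
  step 12: ref 1 -> HIT, frames=[4,3,1] (faults so far: 4)
  step 13: ref 2 -> FAULT, evict 4, frames=[2,3,1] (faults so far: 5)
  step 14: ref 4 -> FAULT, evict 3, frames=[2,4,1] (faults so far: 6)
  step 15: ref 3 -> FAULT, evict 1, frames=[2,4,3] (faults so far: 7)
  LRU total faults: 7
--- Optimal ---
  step 0: ref 4 -> FAULT, frames=[4,-,-] (faults so far: 1)
  step 1: ref 4 -> HIT, frames=[4,-,-] (faults so far: 1)
  step 2: ref 3 -> FAULT, frames=[4,3,-] (faults so far: 2)
  step 3: ref 4 -> HIT, frames=[4,3,-] (faults so far: 2)
  step 4: ref 2 -> FAULT, frames=[4,3,2] (faults so far: 3)
  step 5: ref 4 -> HIT, frames=[4,3,2] (faults so far: 3)
  step 6: ref 3 -> HIT, frames=[4,3,2] (faults so far: 3)
  step 7: ref 1 -> FAULT, evict 4, frames=[1,3,2] (faults so far: 4)
  step 8: ref 3 -> HIT, frames=[1,3,2] (faults so far: 4)
  step 9: ref 1 -> HIT, frames=[1,3,2] (faults so far: 4)
  step 10: ref 3 -> HIT, frames=[1,3,2] (faults so far: 4)
  step 11: ref 1 -> HIT, frames=[1,3,2] (faults so far: 4)
  step 12: ref 1 -> HIT, frames=[1,3,2] (faults so far: 4)
  step 13: ref 2 -> HIT, frames=[1,3,2] (faults so far: 4)
  step 14: ref 4 -> FAULT, evict 1, frames=[4,3,2] (faults so far: 5)
  step 15: ref 3 -> HIT, frames=[4,3,2] (faults so far: 5)
  Optimal total faults: 5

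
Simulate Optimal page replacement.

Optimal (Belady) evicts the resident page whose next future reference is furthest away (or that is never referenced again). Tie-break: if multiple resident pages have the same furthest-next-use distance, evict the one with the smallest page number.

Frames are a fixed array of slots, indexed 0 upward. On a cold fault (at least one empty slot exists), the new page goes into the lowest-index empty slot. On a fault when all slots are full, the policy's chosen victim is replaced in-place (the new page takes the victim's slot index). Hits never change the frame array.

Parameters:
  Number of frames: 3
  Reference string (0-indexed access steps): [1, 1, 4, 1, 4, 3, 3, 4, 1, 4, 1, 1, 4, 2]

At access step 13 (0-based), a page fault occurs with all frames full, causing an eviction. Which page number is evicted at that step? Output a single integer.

Answer: 1

Derivation:
Step 0: ref 1 -> FAULT, frames=[1,-,-]
Step 1: ref 1 -> HIT, frames=[1,-,-]
Step 2: ref 4 -> FAULT, frames=[1,4,-]
Step 3: ref 1 -> HIT, frames=[1,4,-]
Step 4: ref 4 -> HIT, frames=[1,4,-]
Step 5: ref 3 -> FAULT, frames=[1,4,3]
Step 6: ref 3 -> HIT, frames=[1,4,3]
Step 7: ref 4 -> HIT, frames=[1,4,3]
Step 8: ref 1 -> HIT, frames=[1,4,3]
Step 9: ref 4 -> HIT, frames=[1,4,3]
Step 10: ref 1 -> HIT, frames=[1,4,3]
Step 11: ref 1 -> HIT, frames=[1,4,3]
Step 12: ref 4 -> HIT, frames=[1,4,3]
Step 13: ref 2 -> FAULT, evict 1, frames=[2,4,3]
At step 13: evicted page 1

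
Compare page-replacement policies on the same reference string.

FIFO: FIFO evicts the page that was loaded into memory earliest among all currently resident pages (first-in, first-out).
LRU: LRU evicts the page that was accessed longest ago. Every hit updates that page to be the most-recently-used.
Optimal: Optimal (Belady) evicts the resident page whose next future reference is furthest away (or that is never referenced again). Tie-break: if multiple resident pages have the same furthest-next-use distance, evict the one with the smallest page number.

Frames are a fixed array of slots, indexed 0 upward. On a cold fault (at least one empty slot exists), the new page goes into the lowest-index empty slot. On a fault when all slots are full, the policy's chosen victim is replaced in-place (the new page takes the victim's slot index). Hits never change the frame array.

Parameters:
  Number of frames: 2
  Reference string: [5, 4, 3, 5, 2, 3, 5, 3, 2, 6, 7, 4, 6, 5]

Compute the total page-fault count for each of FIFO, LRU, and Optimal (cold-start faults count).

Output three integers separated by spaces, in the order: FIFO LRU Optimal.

Answer: 13 13 10

Derivation:
--- FIFO ---
  step 0: ref 5 -> FAULT, frames=[5,-] (faults so far: 1)
  step 1: ref 4 -> FAULT, frames=[5,4] (faults so far: 2)
  step 2: ref 3 -> FAULT, evict 5, frames=[3,4] (faults so far: 3)
  step 3: ref 5 -> FAULT, evict 4, frames=[3,5] (faults so far: 4)
  step 4: ref 2 -> FAULT, evict 3, frames=[2,5] (faults so far: 5)
  step 5: ref 3 -> FAULT, evict 5, frames=[2,3] (faults so far: 6)
  step 6: ref 5 -> FAULT, evict 2, frames=[5,3] (faults so far: 7)
  step 7: ref 3 -> HIT, frames=[5,3] (faults so far: 7)
  step 8: ref 2 -> FAULT, evict 3, frames=[5,2] (faults so far: 8)
  step 9: ref 6 -> FAULT, evict 5, frames=[6,2] (faults so far: 9)
  step 10: ref 7 -> FAULT, evict 2, frames=[6,7] (faults so far: 10)
  step 11: ref 4 -> FAULT, evict 6, frames=[4,7] (faults so far: 11)
  step 12: ref 6 -> FAULT, evict 7, frames=[4,6] (faults so far: 12)
  step 13: ref 5 -> FAULT, evict 4, frames=[5,6] (faults so far: 13)
  FIFO total faults: 13
--- LRU ---
  step 0: ref 5 -> FAULT, frames=[5,-] (faults so far: 1)
  step 1: ref 4 -> FAULT, frames=[5,4] (faults so far: 2)
  step 2: ref 3 -> FAULT, evict 5, frames=[3,4] (faults so far: 3)
  step 3: ref 5 -> FAULT, evict 4, frames=[3,5] (faults so far: 4)
  step 4: ref 2 -> FAULT, evict 3, frames=[2,5] (faults so far: 5)
  step 5: ref 3 -> FAULT, evict 5, frames=[2,3] (faults so far: 6)
  step 6: ref 5 -> FAULT, evict 2, frames=[5,3] (faults so far: 7)
  step 7: ref 3 -> HIT, frames=[5,3] (faults so far: 7)
  step 8: ref 2 -> FAULT, evict 5, frames=[2,3] (faults so far: 8)
  step 9: ref 6 -> FAULT, evict 3, frames=[2,6] (faults so far: 9)
  step 10: ref 7 -> FAULT, evict 2, frames=[7,6] (faults so far: 10)
  step 11: ref 4 -> FAULT, evict 6, frames=[7,4] (faults so far: 11)
  step 12: ref 6 -> FAULT, evict 7, frames=[6,4] (faults so far: 12)
  step 13: ref 5 -> FAULT, evict 4, frames=[6,5] (faults so far: 13)
  LRU total faults: 13
--- Optimal ---
  step 0: ref 5 -> FAULT, frames=[5,-] (faults so far: 1)
  step 1: ref 4 -> FAULT, frames=[5,4] (faults so far: 2)
  step 2: ref 3 -> FAULT, evict 4, frames=[5,3] (faults so far: 3)
  step 3: ref 5 -> HIT, frames=[5,3] (faults so far: 3)
  step 4: ref 2 -> FAULT, evict 5, frames=[2,3] (faults so far: 4)
  step 5: ref 3 -> HIT, frames=[2,3] (faults so far: 4)
  step 6: ref 5 -> FAULT, evict 2, frames=[5,3] (faults so far: 5)
  step 7: ref 3 -> HIT, frames=[5,3] (faults so far: 5)
  step 8: ref 2 -> FAULT, evict 3, frames=[5,2] (faults so far: 6)
  step 9: ref 6 -> FAULT, evict 2, frames=[5,6] (faults so far: 7)
  step 10: ref 7 -> FAULT, evict 5, frames=[7,6] (faults so far: 8)
  step 11: ref 4 -> FAULT, evict 7, frames=[4,6] (faults so far: 9)
  step 12: ref 6 -> HIT, frames=[4,6] (faults so far: 9)
  step 13: ref 5 -> FAULT, evict 4, frames=[5,6] (faults so far: 10)
  Optimal total faults: 10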